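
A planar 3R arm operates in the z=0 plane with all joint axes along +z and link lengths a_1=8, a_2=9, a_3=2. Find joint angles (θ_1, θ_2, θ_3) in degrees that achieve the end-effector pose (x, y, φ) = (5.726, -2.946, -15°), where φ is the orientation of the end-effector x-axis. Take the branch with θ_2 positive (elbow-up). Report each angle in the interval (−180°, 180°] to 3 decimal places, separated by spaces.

wrist centre = target − a_3·(cos φ, sin φ) = (3.7941, -2.4284)
cos θ_2 = (20.2925−8²−9²)/(2·8·9) = -0.8660; θ_2 = 149.9999° (elbow-up)
β = atan2(-2.4284,3.7941) = -32.6204°; ψ = atan2(4.5000,0.2058) = 87.3817°
θ_1 = β − ψ = -120.0021°
θ_3 = φ − θ_1 − θ_2 = -44.9977° (wrapped to (-180°,180°])

-120.002 150.000 -44.998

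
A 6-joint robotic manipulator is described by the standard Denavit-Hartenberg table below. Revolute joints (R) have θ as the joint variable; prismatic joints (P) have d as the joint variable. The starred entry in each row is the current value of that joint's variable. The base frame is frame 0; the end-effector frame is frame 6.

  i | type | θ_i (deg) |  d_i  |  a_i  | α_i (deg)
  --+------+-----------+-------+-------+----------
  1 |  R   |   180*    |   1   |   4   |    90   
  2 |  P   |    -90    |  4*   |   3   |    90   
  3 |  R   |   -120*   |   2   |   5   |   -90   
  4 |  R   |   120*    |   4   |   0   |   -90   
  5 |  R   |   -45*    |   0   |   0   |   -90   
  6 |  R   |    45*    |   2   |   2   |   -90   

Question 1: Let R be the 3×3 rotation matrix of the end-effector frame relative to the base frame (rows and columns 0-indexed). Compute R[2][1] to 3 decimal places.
End-effector y-axis (col 1 of R) = (0.6124,-0.6597,-0.4356)
R[2][1] = -0.4356

-0.436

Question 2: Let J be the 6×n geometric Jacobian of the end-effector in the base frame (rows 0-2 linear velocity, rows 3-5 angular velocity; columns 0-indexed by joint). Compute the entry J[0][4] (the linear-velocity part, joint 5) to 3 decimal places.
axis z_4 = (0.5000,0.7500,-0.4330); lever o_n−o_4 = (-2.7979,0.1918,0.3675)
cross product → J_v[:, 4] = (0.3587,1.0277,2.1943)
J_ω[:, 4] = z_4
entry J[0][4] = 0.3587

0.359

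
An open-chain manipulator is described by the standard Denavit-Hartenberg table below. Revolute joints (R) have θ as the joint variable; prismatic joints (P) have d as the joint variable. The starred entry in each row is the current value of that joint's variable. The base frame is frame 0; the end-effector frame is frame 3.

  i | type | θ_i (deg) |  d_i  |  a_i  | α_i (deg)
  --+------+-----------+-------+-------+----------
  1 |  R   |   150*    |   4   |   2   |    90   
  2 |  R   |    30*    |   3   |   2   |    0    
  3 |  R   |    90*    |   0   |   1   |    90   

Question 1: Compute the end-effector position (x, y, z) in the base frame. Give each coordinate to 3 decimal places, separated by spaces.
-1.299 4.214 5.866

after link 1: o_1 = (-1.7321, 1.0000, 4.0000)
after link 2: o_2 = (-1.7321, 4.4641, 5.0000)
after link 3: o_3 = (-1.2990, 4.2141, 5.8660)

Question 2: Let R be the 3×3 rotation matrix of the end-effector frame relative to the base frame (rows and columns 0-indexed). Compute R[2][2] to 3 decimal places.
End-effector z-axis (col 2 of R) = (-0.7500,0.4330,0.5000)
R[2][2] = 0.5000

0.500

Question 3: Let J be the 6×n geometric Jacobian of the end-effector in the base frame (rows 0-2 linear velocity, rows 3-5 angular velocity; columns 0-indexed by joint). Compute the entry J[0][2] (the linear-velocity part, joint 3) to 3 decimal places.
0.750

axis z_2 = (0.5000,0.8660,0.0000); lever o_n−o_2 = (0.4330,-0.2500,0.8660)
cross product → J_v[:, 2] = (0.7500,-0.4330,-0.5000)
J_ω[:, 2] = z_2
entry J[0][2] = 0.7500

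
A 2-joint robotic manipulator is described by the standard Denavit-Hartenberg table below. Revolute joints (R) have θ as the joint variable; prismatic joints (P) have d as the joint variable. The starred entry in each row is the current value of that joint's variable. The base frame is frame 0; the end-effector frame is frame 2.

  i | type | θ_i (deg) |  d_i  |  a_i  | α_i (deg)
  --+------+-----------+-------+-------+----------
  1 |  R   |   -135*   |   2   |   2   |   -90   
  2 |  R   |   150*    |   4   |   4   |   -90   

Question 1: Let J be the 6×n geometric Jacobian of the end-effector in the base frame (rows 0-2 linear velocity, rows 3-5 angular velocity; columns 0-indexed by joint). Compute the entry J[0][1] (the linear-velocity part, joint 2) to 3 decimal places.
axis z_1 = (0.7071,-0.7071,0.0000); lever o_n−o_1 = (5.2779,-0.3789,-2.0000)
cross product → J_v[:, 1] = (1.4142,1.4142,3.4641)
J_ω[:, 1] = z_1
entry J[0][1] = 1.4142

1.414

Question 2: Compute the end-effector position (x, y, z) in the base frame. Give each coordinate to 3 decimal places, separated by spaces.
after link 1: o_1 = (-1.4142, -1.4142, 2.0000)
after link 2: o_2 = (3.8637, -1.7932, 0.0000)

3.864 -1.793 0.000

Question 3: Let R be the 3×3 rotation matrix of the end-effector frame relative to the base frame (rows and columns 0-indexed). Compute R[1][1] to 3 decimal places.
End-effector y-axis (col 1 of R) = (-0.7071,0.7071,-0.0000)
R[1][1] = 0.7071

0.707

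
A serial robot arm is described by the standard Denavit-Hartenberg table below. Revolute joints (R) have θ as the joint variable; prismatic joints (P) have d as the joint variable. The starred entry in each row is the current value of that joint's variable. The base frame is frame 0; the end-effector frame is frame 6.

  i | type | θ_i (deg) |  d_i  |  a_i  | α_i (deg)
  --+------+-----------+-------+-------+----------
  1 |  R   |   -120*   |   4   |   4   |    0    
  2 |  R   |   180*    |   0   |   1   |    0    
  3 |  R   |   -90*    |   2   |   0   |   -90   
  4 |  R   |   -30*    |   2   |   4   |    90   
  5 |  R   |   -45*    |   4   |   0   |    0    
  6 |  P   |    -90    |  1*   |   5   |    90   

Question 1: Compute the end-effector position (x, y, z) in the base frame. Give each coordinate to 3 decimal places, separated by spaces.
after link 1: o_1 = (-2.0000, -3.4641, 4.0000)
after link 2: o_2 = (-1.5000, -2.5981, 4.0000)
after link 3: o_3 = (-1.5000, -2.5981, 6.0000)
after link 4: o_4 = (2.5000, -2.5981, 8.0000)
after link 5: o_5 = (0.7679, -1.5981, 11.4641)
after link 6: o_6 = (-4.0845, -2.8790, 10.5624)

-4.084 -2.879 10.562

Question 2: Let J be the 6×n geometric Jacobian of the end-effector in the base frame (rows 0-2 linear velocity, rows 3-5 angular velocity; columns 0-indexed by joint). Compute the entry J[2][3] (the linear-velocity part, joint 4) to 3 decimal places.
2.098

axis z_3 = (0.5000,0.8660,0.0000); lever o_n−o_3 = (-2.5845,-0.2809,4.5624)
cross product → J_v[:, 3] = (3.9511,-2.2812,2.0978)
J_ω[:, 3] = z_3
entry J[2][3] = 2.0978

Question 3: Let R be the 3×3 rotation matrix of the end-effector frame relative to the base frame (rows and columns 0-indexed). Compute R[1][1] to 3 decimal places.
0.250

End-effector y-axis (col 1 of R) = (-0.4330,0.2500,0.8660)
R[1][1] = 0.2500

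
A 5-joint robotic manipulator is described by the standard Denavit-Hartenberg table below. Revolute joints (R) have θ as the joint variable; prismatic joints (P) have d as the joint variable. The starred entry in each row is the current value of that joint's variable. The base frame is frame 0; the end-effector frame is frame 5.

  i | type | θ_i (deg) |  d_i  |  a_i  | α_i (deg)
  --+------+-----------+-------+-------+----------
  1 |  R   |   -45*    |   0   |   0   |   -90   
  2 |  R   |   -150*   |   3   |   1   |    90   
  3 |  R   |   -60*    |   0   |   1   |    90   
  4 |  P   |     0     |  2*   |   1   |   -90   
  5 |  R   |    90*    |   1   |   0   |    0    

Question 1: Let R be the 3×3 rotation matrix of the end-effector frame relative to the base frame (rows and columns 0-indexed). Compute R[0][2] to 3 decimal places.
End-effector z-axis (col 2 of R) = (-0.3536,0.3536,-0.8660)
R[0][2] = -0.3536

-0.354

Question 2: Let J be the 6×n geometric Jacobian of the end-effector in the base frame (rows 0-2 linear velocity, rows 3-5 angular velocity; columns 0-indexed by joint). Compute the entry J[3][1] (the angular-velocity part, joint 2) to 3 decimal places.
axis z_1 = (0.7071,0.7071,0.0000); lever o_n−o_1 = (-0.3282,0.7071,-0.7321)
cross product → J_v[:, 1] = (-0.5176,0.5176,0.7321)
J_ω[:, 1] = z_1
entry J[3][1] = 0.7071

0.707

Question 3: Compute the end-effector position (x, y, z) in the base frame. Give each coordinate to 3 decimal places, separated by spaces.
after link 1: o_1 = (0.0000, 0.0000, 0.0000)
after link 2: o_2 = (1.5089, 2.7337, 0.5000)
after link 3: o_3 = (0.5904, 2.4275, 0.7500)
after link 4: o_4 = (0.0254, 0.3536, 0.1340)
after link 5: o_5 = (-0.3282, 0.7071, -0.7321)

-0.328 0.707 -0.732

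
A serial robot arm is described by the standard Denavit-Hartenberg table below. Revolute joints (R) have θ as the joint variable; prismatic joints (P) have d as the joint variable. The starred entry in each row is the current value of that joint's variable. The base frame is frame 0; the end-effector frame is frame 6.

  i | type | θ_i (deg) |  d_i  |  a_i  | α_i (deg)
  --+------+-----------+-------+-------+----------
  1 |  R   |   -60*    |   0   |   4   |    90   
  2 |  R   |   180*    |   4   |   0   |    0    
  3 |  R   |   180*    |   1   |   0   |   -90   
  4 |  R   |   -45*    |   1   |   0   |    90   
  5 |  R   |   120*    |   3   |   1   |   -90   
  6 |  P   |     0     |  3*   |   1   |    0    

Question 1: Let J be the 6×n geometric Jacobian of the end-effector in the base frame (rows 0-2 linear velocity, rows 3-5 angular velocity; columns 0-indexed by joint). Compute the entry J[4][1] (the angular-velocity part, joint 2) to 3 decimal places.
axis z_1 = (-0.8660,-0.5000,0.0000); lever o_n−o_1 = (-6.2967,1.7519,1.2321)
cross product → J_v[:, 1] = (-0.6160,1.0670,-4.6655)
J_ω[:, 1] = z_1
entry J[4][1] = -0.5000

-0.500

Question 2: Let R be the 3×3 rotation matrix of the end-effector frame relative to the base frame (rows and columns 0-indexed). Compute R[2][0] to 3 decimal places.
End-effector x-axis (col 0 of R) = (0.1294,0.4830,0.8660)
R[2][0] = 0.8660

0.866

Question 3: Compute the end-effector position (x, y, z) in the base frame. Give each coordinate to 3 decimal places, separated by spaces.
-4.297 -1.712 1.232

after link 1: o_1 = (2.0000, -3.4641, 0.0000)
after link 2: o_2 = (-1.4641, -5.4641, 0.0000)
after link 3: o_3 = (-2.3301, -5.9641, 0.0000)
after link 4: o_4 = (-2.3301, -5.9641, 1.0000)
after link 5: o_5 = (-5.0985, -4.7047, 1.8660)
after link 6: o_6 = (-4.2967, -1.7122, 1.2321)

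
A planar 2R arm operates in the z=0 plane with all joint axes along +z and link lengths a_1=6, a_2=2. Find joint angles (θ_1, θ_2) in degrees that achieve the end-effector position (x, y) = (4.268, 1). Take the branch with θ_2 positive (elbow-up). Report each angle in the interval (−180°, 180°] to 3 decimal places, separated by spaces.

cos θ_2 = (19.2158−6²−2²)/(2·6·2) = -0.8660; θ_2 = 149.9979° (elbow-up)
β = atan2(1.0000,4.2680) = 13.1866°; ψ = atan2(1.0001,4.2680) = 13.1875°
θ_1 = β − ψ = -0.0008°

-0.001 149.998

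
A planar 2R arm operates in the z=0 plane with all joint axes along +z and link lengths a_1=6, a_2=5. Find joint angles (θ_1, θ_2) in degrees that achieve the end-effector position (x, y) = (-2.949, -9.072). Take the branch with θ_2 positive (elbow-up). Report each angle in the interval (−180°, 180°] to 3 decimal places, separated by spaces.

cos θ_2 = (90.9978−6²−5²)/(2·6·5) = 0.5000; θ_2 = 60.0024° (elbow-up)
β = atan2(-9.0720,-2.9490) = -108.0076°; ψ = atan2(4.3302,8.4998) = 26.9966°
θ_1 = β − ψ = -135.0042°

-135.004 60.002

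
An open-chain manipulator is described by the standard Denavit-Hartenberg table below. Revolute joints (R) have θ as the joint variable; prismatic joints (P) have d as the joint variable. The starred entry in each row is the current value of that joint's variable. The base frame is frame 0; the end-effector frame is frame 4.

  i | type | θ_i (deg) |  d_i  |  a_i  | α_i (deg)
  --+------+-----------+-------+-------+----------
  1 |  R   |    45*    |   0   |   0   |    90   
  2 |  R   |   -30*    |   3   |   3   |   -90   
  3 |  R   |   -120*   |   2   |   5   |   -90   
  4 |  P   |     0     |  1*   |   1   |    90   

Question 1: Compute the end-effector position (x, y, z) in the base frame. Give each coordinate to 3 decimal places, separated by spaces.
7.387 -4.912 1.299

after link 1: o_1 = (0.0000, 0.0000, 0.0000)
after link 2: o_2 = (3.9584, -0.2842, -1.5000)
after link 3: o_3 = (6.1965, -4.1699, 1.4821)
after link 4: o_4 = (7.3865, -4.9117, 1.2990)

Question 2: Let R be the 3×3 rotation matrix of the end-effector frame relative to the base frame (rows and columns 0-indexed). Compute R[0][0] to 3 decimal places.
End-effector x-axis (col 0 of R) = (0.3062,-0.9186,0.2500)
R[0][0] = 0.3062

0.306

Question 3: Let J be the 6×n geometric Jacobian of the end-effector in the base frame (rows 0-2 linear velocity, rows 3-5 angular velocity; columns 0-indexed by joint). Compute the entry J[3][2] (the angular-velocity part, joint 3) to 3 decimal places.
axis z_2 = (0.3536,0.3536,0.8660); lever o_n−o_2 = (3.4281,-4.6275,2.7990)
cross product → J_v[:, 2] = (4.9971,1.9792,-2.8481)
J_ω[:, 2] = z_2
entry J[3][2] = 0.3536

0.354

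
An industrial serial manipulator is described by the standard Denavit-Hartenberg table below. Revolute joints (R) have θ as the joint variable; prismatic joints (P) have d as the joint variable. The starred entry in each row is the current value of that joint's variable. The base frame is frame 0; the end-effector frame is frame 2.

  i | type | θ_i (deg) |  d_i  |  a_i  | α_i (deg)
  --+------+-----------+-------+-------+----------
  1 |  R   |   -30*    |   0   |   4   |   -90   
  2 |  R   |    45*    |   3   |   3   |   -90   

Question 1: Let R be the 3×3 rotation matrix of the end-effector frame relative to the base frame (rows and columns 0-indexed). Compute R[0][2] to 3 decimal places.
-0.612

End-effector z-axis (col 2 of R) = (-0.6124,0.3536,-0.7071)
R[0][2] = -0.6124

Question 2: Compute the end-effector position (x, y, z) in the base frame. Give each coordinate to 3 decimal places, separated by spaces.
after link 1: o_1 = (3.4641, -2.0000, 0.0000)
after link 2: o_2 = (6.8012, -0.4626, -2.1213)

6.801 -0.463 -2.121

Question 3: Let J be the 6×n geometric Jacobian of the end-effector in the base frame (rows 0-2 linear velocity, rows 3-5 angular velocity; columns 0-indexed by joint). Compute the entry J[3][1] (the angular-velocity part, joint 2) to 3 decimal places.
axis z_1 = (0.5000,0.8660,0.0000); lever o_n−o_1 = (3.3371,1.5374,-2.1213)
cross product → J_v[:, 1] = (-1.8371,1.0607,-2.1213)
J_ω[:, 1] = z_1
entry J[3][1] = 0.5000

0.500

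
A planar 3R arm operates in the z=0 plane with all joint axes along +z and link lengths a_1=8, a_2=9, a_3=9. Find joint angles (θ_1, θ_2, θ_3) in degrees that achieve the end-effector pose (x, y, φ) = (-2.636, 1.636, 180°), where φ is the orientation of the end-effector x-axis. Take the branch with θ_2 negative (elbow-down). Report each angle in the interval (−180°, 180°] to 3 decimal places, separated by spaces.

wrist centre = target − a_3·(cos φ, sin φ) = (6.3640, 1.6360)
cos θ_2 = (43.1770−8²−9²)/(2·8·9) = -0.7071; θ_2 = -134.9998° (elbow-down)
β = atan2(1.6360,6.3640) = 14.4169°; ψ = atan2(-6.3640,1.6361) = -75.5825°
θ_1 = β − ψ = 89.9994°
θ_3 = φ − θ_1 − θ_2 = -134.9996° (wrapped to (-180°,180°])

89.999 -135.000 -135.000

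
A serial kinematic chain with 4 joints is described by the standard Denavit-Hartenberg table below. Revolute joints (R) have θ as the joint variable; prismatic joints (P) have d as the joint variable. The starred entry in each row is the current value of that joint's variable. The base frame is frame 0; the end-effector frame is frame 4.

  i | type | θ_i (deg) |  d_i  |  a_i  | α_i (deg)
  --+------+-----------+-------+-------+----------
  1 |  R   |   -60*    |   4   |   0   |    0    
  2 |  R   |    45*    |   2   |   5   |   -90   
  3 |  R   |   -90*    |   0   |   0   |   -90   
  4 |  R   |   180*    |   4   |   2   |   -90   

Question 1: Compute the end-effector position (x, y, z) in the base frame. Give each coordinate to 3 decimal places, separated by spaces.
8.693 -2.329 4.000

after link 1: o_1 = (0.0000, 0.0000, 4.0000)
after link 2: o_2 = (4.8296, -1.2941, 6.0000)
after link 3: o_3 = (4.8296, -1.2941, 6.0000)
after link 4: o_4 = (8.6933, -2.3294, 4.0000)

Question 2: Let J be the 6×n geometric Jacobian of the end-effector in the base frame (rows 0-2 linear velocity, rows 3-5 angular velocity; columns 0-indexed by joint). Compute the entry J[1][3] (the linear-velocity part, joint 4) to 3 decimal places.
axis z_3 = (0.9659,-0.2588,-0.0000); lever o_n−o_3 = (3.8637,-1.0353,-2.0000)
cross product → J_v[:, 3] = (0.5176,1.9319,-0.0000)
J_ω[:, 3] = z_3
entry J[1][3] = 1.9319

1.932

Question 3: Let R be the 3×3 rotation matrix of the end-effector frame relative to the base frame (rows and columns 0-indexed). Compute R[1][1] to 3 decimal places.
0.259

End-effector y-axis (col 1 of R) = (-0.9659,0.2588,0.0000)
R[1][1] = 0.2588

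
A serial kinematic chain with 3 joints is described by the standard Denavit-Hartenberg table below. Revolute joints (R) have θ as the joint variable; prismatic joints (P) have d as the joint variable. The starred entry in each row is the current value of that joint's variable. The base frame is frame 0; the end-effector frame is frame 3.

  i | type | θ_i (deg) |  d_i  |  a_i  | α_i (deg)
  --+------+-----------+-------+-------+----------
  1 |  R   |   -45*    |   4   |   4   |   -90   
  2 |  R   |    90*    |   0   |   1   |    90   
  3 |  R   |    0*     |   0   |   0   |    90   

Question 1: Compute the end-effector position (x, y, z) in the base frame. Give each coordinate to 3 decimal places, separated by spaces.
2.828 -2.828 3.000

after link 1: o_1 = (2.8284, -2.8284, 4.0000)
after link 2: o_2 = (2.8284, -2.8284, 3.0000)
after link 3: o_3 = (2.8284, -2.8284, 3.0000)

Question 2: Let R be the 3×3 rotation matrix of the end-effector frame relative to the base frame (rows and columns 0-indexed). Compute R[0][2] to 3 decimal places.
-0.707

End-effector z-axis (col 2 of R) = (-0.7071,-0.7071,-0.0000)
R[0][2] = -0.7071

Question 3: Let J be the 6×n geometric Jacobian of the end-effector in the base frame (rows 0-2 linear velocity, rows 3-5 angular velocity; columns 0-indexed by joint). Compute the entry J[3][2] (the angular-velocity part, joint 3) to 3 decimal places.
axis z_2 = (0.7071,-0.7071,0.0000); lever o_n−o_2 = (0.0000,0.0000,0.0000)
cross product → J_v[:, 2] = (-0.0000,0.0000,0.0000)
J_ω[:, 2] = z_2
entry J[3][2] = 0.7071

0.707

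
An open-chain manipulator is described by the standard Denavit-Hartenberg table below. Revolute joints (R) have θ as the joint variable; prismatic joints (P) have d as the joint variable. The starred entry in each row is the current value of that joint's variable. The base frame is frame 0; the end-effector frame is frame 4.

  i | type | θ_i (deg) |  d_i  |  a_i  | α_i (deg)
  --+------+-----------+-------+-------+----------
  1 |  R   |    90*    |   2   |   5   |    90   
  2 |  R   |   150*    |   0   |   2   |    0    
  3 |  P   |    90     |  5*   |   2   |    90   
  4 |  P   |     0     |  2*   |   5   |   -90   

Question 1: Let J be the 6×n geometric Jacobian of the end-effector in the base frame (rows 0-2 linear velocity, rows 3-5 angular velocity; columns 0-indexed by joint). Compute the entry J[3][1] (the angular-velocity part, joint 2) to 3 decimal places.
axis z_1 = (1.0000,-0.0000,0.0000); lever o_n−o_1 = (5.0000,-6.9641,-4.0622)
cross product → J_v[:, 1] = (0.0000,4.0622,-6.9641)
J_ω[:, 1] = z_1
entry J[3][1] = 1.0000

1.000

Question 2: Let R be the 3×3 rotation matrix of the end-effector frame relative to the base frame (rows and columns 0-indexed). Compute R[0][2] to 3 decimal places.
1.000

End-effector z-axis (col 2 of R) = (1.0000,-0.0000,0.0000)
R[0][2] = 1.0000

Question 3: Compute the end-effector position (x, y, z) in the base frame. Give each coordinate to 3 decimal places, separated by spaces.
5.000 -1.964 -2.062

after link 1: o_1 = (0.0000, 5.0000, 2.0000)
after link 2: o_2 = (0.0000, 3.2679, 3.0000)
after link 3: o_3 = (5.0000, 2.2679, 1.2679)
after link 4: o_4 = (5.0000, -1.9641, -2.0622)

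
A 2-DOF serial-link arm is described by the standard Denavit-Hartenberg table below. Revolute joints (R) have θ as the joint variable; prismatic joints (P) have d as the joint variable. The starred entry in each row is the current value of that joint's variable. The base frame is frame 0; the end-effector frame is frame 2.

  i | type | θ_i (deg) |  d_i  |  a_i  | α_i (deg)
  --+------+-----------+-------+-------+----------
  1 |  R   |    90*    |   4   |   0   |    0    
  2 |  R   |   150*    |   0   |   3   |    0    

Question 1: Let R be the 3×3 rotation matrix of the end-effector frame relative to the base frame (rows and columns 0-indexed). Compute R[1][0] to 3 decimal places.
End-effector x-axis (col 0 of R) = (-0.5000,-0.8660,0.0000)
R[1][0] = -0.8660

-0.866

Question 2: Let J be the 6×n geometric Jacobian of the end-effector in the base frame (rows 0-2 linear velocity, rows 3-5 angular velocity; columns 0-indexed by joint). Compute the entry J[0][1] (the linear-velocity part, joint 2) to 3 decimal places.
axis z_1 = (0.0000,0.0000,1.0000); lever o_n−o_1 = (-1.5000,-2.5981,0.0000)
cross product → J_v[:, 1] = (2.5981,-1.5000,0.0000)
J_ω[:, 1] = z_1
entry J[0][1] = 2.5981

2.598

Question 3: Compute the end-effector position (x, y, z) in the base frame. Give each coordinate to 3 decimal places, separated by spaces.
after link 1: o_1 = (0.0000, 0.0000, 4.0000)
after link 2: o_2 = (-1.5000, -2.5981, 4.0000)

-1.500 -2.598 4.000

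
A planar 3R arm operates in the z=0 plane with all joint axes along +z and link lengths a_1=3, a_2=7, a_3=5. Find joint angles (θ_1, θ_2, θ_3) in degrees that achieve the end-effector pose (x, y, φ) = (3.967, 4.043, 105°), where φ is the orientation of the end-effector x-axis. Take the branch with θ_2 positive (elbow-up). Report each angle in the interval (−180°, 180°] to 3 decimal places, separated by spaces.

wrist centre = target − a_3·(cos φ, sin φ) = (5.2611, -0.7866)
cos θ_2 = (28.2979−3²−7²)/(2·3·7) = -0.7072; θ_2 = 135.0070° (elbow-up)
β = atan2(-0.7866,5.2611) = -8.5038°; ψ = atan2(4.9491,-1.9503) = 111.5083°
θ_1 = β − ψ = -120.0121°
θ_3 = φ − θ_1 − θ_2 = 90.0051° (wrapped to (-180°,180°])

-120.012 135.007 90.005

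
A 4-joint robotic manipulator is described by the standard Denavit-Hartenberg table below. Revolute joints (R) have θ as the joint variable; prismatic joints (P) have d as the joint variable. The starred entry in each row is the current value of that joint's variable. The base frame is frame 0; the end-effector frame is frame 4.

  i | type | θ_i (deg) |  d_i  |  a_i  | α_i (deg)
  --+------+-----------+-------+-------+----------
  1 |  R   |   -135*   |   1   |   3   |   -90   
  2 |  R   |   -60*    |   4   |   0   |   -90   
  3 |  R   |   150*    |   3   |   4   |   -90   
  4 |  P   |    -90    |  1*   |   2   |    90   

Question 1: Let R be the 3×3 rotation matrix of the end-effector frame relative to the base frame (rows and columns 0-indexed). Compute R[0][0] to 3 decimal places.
-0.612

End-effector x-axis (col 0 of R) = (-0.6124,-0.6124,-0.5000)
R[0][0] = -0.6124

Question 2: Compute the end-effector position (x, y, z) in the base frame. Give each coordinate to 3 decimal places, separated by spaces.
after link 1: o_1 = (-2.1213, -2.1213, 1.0000)
after link 2: o_2 = (0.7071, -4.9497, 1.0000)
after link 3: o_3 = (-1.3195, -4.1479, -3.5000)
after link 4: o_4 = (-1.7551, -5.8082, -4.9330)

-1.755 -5.808 -4.933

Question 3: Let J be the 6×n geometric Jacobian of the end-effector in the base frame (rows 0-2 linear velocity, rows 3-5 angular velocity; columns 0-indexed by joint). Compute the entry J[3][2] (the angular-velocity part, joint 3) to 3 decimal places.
axis z_2 = (-0.6124,-0.6124,-0.5000); lever o_n−o_2 = (-2.4622,-0.8585,-5.9330)
cross product → J_v[:, 2] = (3.2040,-2.4021,-0.9821)
J_ω[:, 2] = z_2
entry J[3][2] = -0.6124

-0.612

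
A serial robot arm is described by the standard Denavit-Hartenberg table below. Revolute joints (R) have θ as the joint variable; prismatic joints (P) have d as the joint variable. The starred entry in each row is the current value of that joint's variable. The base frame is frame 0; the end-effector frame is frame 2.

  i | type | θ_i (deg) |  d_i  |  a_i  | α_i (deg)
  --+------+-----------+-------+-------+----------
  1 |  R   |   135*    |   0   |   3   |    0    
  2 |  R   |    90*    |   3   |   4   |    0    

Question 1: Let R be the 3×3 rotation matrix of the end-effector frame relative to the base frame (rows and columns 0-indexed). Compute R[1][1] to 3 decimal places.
-0.707

End-effector y-axis (col 1 of R) = (0.7071,-0.7071,0.0000)
R[1][1] = -0.7071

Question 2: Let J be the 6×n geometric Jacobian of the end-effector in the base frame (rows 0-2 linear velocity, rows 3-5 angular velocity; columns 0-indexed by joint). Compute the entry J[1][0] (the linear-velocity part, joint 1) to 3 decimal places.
-4.950

axis z_0 = ẑ; lever o_n−o_0 = (-4.9497,-0.7071,3.0000)
cross product → J_v[:, 0] = (0.7071,-4.9497,0.0000)
J_ω[:, 0] = z_0
entry J[1][0] = -4.9497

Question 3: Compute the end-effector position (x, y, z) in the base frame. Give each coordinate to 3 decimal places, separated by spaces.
after link 1: o_1 = (-2.1213, 2.1213, 0.0000)
after link 2: o_2 = (-4.9497, -0.7071, 3.0000)

-4.950 -0.707 3.000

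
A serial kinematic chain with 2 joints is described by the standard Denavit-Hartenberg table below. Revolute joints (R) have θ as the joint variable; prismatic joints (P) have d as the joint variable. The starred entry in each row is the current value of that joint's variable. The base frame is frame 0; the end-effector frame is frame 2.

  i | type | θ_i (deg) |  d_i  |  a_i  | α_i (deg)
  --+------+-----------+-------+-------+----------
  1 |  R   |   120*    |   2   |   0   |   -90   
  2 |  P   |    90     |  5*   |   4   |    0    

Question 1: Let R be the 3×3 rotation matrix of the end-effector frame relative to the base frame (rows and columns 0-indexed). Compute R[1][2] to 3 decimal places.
-0.500

End-effector z-axis (col 2 of R) = (-0.8660,-0.5000,0.0000)
R[1][2] = -0.5000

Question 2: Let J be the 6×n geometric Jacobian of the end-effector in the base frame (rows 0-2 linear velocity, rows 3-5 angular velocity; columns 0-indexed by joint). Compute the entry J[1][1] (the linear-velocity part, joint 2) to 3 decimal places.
-0.500

prismatic axis z_1 = (-0.8660,-0.5000,0.0000)
J_v[:, 1] = z_1; J_ω[:, 1] = (0,0,0)
entry J[1][1] = -0.5000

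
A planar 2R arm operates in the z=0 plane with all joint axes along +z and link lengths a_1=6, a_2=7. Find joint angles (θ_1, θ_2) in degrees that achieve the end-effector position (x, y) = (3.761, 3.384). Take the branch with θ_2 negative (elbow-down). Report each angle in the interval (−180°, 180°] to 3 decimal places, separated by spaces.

cos θ_2 = (25.5966−6²−7²)/(2·6·7) = -0.7072; θ_2 = -135.0062° (elbow-down)
β = atan2(3.3840,3.7610) = 41.9796°; ψ = atan2(-4.9492,1.0497) = -78.0252°
θ_1 = β − ψ = 120.0048°

120.005 -135.006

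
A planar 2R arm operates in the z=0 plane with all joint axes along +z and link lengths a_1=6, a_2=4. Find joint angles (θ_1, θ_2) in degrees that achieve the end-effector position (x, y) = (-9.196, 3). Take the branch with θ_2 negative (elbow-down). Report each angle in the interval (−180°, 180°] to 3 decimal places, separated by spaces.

173.867 -30.007

cos θ_2 = (93.5664−6²−4²)/(2·6·4) = 0.8660; θ_2 = -30.0067° (elbow-down)
β = atan2(3.0000,-9.1960) = 161.9322°; ψ = atan2(-2.0004,9.4639) = -11.9351°
θ_1 = β − ψ = 173.8673°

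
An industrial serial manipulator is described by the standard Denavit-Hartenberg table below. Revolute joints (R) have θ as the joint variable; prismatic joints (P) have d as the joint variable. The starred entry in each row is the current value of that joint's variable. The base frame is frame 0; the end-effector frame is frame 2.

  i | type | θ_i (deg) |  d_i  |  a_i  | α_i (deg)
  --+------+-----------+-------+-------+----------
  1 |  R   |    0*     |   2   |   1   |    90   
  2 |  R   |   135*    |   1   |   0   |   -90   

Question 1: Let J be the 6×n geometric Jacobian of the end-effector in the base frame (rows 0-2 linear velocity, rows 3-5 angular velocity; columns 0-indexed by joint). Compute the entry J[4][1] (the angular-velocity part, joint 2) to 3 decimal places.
axis z_1 = (0.0000,-1.0000,0.0000); lever o_n−o_1 = (0.0000,-1.0000,0.0000)
cross product → J_v[:, 1] = (0.0000,0.0000,0.0000)
J_ω[:, 1] = z_1
entry J[4][1] = -1.0000

-1.000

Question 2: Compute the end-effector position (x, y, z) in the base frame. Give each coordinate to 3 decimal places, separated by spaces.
after link 1: o_1 = (1.0000, 0.0000, 2.0000)
after link 2: o_2 = (1.0000, -1.0000, 2.0000)

1.000 -1.000 2.000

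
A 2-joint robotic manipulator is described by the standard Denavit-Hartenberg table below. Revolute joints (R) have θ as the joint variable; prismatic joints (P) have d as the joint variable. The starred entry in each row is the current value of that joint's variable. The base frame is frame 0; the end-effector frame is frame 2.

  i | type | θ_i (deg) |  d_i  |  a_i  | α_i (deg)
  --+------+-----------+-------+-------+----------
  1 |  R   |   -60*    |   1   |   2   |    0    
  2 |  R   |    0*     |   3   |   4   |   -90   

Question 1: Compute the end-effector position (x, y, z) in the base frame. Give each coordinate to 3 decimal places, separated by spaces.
after link 1: o_1 = (1.0000, -1.7321, 1.0000)
after link 2: o_2 = (3.0000, -5.1962, 4.0000)

3.000 -5.196 4.000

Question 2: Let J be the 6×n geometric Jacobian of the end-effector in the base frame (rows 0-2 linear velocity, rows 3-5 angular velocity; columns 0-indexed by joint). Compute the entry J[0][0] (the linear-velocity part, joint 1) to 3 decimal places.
axis z_0 = ẑ; lever o_n−o_0 = (3.0000,-5.1962,4.0000)
cross product → J_v[:, 0] = (5.1962,3.0000,-0.0000)
J_ω[:, 0] = z_0
entry J[0][0] = 5.1962

5.196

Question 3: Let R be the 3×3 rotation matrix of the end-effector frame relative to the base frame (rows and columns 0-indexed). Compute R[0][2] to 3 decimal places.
0.866

End-effector z-axis (col 2 of R) = (0.8660,0.5000,0.0000)
R[0][2] = 0.8660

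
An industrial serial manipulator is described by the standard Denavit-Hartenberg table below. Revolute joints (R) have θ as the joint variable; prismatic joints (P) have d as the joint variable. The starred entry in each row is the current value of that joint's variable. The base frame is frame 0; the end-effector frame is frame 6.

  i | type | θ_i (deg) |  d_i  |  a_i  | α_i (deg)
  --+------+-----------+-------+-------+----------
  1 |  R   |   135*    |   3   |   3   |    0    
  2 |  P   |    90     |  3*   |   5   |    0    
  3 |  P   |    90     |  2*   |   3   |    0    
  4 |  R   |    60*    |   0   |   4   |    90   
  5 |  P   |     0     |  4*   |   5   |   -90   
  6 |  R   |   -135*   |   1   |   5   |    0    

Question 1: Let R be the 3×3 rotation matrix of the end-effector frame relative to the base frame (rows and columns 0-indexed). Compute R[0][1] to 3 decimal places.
0.866

End-effector y-axis (col 1 of R) = (0.8660,-0.5000,0.0000)
R[0][1] = 0.8660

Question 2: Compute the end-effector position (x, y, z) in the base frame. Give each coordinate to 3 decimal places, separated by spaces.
after link 1: o_1 = (-2.1213, 2.1213, 3.0000)
after link 2: o_2 = (-5.6569, -1.4142, 6.0000)
after link 3: o_3 = (-3.5355, -3.5355, 8.0000)
after link 4: o_4 = (0.3282, -2.5003, 8.0000)
after link 5: o_5 = (6.1931, -5.0699, 8.0000)
after link 6: o_6 = (3.6931, -9.4000, 9.0000)

3.693 -9.400 9.000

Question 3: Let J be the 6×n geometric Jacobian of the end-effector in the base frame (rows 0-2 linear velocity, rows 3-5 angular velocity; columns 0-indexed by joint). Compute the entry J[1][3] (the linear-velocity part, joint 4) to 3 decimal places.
7.229

axis z_3 = (0.0000,0.0000,1.0000); lever o_n−o_3 = (7.2286,-5.8645,1.0000)
cross product → J_v[:, 3] = (5.8645,7.2286,-0.0000)
J_ω[:, 3] = z_3
entry J[1][3] = 7.2286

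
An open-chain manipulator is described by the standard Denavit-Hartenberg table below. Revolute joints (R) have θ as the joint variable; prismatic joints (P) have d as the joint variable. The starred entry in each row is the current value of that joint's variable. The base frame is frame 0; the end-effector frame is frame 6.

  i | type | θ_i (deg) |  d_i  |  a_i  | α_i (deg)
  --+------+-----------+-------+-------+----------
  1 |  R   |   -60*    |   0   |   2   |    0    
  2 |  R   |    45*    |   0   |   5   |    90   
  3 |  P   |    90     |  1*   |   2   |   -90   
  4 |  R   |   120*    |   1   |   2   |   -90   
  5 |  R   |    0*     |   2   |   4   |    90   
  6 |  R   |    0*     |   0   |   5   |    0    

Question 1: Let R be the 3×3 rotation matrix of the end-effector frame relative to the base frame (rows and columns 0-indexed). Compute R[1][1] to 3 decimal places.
-0.483

End-effector y-axis (col 1 of R) = (-0.1294,-0.4830,-0.8660)
R[1][1] = -0.4830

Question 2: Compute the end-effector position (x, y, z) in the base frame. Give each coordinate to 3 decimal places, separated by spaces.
6.812 4.503 -5.232

after link 1: o_1 = (1.0000, -1.7321, 0.0000)
after link 2: o_2 = (5.8296, -3.0261, 0.0000)
after link 3: o_3 = (5.5708, -3.9921, 2.0000)
after link 4: o_4 = (5.0532, -2.0602, 1.0000)
after link 5: o_5 = (5.6909, 0.3199, -2.7321)
after link 6: o_6 = (6.8116, 4.5025, -5.2321)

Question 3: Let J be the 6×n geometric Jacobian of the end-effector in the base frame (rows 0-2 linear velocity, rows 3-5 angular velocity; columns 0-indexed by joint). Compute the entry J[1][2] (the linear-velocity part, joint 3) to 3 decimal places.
-0.966

prismatic axis z_2 = (-0.2588,-0.9659,0.0000)
J_v[:, 2] = z_2; J_ω[:, 2] = (0,0,0)
entry J[1][2] = -0.9659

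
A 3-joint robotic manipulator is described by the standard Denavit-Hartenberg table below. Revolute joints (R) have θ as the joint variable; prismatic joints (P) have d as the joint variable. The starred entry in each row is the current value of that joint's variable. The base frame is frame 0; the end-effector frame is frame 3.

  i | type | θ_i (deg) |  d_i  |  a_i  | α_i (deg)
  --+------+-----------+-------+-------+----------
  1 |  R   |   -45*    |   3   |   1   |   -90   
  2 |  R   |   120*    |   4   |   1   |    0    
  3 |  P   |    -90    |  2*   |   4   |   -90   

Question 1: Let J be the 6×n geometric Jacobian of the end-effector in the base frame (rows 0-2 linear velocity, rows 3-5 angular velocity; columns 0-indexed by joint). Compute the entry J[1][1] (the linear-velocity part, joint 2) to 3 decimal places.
axis z_1 = (0.7071,0.7071,0.0000); lever o_n−o_1 = (6.3386,2.1467,-2.8660)
cross product → J_v[:, 1] = (-2.0266,2.0266,-2.9641)
J_ω[:, 1] = z_1
entry J[1][1] = 2.0266

2.027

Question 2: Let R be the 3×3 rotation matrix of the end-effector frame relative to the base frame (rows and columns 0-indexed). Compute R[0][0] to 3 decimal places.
0.612

End-effector x-axis (col 0 of R) = (0.6124,-0.6124,-0.5000)
R[0][0] = 0.6124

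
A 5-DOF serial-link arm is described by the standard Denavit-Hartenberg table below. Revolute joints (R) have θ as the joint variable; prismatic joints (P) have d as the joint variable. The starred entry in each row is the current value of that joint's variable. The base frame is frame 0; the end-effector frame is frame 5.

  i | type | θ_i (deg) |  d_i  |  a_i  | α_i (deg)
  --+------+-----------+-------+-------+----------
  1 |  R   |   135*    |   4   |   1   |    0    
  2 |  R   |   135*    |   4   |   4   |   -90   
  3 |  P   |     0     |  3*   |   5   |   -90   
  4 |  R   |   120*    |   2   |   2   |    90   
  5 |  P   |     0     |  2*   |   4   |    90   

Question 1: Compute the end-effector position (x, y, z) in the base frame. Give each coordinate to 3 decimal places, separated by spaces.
after link 1: o_1 = (-0.7071, 0.7071, 4.0000)
after link 2: o_2 = (-0.7071, -3.2929, 8.0000)
after link 3: o_3 = (2.2929, -8.2929, 8.0000)
after link 4: o_4 = (0.5608, -7.2929, 6.0000)
after link 5: o_5 = (-3.9033, -7.0249, 6.0000)

-3.903 -7.025 6.000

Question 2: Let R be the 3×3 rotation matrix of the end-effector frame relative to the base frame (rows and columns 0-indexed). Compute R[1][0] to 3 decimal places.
0.500

End-effector x-axis (col 0 of R) = (-0.8660,0.5000,-0.0000)
R[1][0] = 0.5000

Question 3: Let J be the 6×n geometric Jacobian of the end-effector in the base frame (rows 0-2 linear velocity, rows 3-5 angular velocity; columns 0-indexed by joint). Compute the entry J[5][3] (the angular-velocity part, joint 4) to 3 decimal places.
axis z_3 = (0.0000,-0.0000,-1.0000); lever o_n−o_3 = (-6.1962,1.2679,-2.0000)
cross product → J_v[:, 3] = (1.2679,6.1962,0.0000)
J_ω[:, 3] = z_3
entry J[5][3] = -1.0000

-1.000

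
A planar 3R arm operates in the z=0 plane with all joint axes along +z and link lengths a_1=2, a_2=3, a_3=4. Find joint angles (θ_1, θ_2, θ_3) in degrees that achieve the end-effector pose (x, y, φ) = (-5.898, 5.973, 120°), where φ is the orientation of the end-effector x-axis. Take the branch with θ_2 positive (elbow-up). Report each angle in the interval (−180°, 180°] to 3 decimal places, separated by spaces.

wrist centre = target − a_3·(cos φ, sin φ) = (-3.8980, 2.5089)
cos θ_2 = (21.4890−2²−3²)/(2·2·3) = 0.7074; θ_2 = 44.9751° (elbow-up)
β = atan2(2.5089,-3.8980) = 147.2332°; ψ = atan2(2.1204,4.1222) = 27.2203°
θ_1 = β − ψ = 120.0128°
θ_3 = φ − θ_1 − θ_2 = -44.9879° (wrapped to (-180°,180°])

120.013 44.975 -44.988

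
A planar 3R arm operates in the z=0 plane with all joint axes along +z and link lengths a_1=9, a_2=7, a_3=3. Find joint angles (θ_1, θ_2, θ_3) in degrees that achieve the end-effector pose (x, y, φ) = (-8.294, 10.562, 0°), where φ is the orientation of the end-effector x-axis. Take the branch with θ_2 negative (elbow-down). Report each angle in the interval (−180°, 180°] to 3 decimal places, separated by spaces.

150.003 -30.008 -119.995

wrist centre = target − a_3·(cos φ, sin φ) = (-11.2940, 10.5620)
cos θ_2 = (239.1103−9²−7²)/(2·9·7) = 0.8660; θ_2 = -30.0081° (elbow-down)
β = atan2(10.5620,-11.2940) = 136.9182°; ψ = atan2(-3.5009,15.0617) = -13.0852°
θ_1 = β − ψ = 150.0034°
θ_3 = φ − θ_1 − θ_2 = -119.9953° (wrapped to (-180°,180°])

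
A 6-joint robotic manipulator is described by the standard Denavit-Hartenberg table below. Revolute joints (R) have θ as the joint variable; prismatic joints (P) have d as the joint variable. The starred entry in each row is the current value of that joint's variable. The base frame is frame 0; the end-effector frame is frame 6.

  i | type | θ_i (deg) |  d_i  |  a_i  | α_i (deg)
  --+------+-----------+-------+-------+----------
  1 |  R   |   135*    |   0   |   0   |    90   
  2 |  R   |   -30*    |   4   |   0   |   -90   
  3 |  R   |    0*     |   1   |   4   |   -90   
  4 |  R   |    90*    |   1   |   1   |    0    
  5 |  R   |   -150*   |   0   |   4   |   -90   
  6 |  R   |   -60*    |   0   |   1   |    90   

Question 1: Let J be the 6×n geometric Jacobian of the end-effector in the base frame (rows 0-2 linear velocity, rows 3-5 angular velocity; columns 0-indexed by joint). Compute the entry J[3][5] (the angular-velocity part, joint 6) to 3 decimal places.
-0.354

axis z_5 = (-0.3536,0.3536,-0.8660); lever o_n−o_5 = (-0.9186,-0.3062,0.2500)
cross product → J_v[:, 5] = (-0.1768,0.8839,0.4330)
J_ω[:, 5] = z_5
entry J[3][5] = -0.3536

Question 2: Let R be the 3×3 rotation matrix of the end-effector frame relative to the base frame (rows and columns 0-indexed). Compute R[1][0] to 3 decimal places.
-0.306

End-effector x-axis (col 0 of R) = (-0.9186,-0.3062,0.2500)
R[1][0] = -0.3062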